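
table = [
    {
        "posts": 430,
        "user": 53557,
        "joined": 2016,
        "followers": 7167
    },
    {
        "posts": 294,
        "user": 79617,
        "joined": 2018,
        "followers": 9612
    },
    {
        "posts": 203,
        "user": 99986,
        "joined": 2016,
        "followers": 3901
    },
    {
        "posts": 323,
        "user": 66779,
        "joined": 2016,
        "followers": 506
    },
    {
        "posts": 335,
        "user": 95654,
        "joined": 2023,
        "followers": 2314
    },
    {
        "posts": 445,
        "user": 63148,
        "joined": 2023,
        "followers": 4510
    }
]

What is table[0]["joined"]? 2016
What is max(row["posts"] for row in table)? 445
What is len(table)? 6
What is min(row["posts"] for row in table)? 203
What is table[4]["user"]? 95654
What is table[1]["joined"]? 2018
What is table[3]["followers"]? 506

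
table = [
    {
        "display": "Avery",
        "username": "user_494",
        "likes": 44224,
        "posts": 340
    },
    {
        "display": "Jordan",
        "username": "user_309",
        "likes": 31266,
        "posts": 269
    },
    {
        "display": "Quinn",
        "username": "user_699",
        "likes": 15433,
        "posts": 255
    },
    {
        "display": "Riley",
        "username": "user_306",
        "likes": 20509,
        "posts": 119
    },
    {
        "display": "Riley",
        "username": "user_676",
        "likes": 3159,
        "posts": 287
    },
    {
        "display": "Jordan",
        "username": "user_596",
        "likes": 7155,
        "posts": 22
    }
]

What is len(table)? 6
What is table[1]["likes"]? 31266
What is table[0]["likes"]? 44224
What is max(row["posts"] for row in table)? 340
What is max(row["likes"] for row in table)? 44224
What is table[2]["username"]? "user_699"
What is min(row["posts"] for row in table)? 22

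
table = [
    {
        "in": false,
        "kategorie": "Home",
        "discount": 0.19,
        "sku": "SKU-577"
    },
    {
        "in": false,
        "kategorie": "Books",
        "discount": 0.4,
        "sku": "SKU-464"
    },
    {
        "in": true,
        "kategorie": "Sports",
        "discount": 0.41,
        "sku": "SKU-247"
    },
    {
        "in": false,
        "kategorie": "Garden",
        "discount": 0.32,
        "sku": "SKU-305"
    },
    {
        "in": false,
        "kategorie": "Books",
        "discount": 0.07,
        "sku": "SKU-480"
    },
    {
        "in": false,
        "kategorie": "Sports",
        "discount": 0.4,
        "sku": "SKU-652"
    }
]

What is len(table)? 6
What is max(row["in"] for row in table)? True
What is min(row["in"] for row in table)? False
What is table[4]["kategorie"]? "Books"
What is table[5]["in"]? False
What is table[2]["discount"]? 0.41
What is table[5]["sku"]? "SKU-652"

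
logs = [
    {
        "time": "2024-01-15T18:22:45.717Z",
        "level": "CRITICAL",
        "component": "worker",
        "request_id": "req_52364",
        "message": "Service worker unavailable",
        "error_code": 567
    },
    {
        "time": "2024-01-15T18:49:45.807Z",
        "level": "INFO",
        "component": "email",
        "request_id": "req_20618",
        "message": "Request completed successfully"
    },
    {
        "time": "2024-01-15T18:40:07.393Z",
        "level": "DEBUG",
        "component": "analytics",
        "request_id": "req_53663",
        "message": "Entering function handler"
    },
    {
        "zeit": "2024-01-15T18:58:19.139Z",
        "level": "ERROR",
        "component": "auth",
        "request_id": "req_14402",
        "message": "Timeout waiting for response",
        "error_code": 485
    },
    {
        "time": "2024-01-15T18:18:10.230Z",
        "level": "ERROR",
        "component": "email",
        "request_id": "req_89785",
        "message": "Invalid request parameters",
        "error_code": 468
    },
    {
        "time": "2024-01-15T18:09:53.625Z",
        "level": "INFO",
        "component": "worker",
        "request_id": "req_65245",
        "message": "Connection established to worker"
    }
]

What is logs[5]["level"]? "INFO"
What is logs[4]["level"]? "ERROR"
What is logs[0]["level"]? "CRITICAL"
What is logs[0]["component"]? "worker"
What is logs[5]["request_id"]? "req_65245"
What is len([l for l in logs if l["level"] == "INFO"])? 2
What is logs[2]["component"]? "analytics"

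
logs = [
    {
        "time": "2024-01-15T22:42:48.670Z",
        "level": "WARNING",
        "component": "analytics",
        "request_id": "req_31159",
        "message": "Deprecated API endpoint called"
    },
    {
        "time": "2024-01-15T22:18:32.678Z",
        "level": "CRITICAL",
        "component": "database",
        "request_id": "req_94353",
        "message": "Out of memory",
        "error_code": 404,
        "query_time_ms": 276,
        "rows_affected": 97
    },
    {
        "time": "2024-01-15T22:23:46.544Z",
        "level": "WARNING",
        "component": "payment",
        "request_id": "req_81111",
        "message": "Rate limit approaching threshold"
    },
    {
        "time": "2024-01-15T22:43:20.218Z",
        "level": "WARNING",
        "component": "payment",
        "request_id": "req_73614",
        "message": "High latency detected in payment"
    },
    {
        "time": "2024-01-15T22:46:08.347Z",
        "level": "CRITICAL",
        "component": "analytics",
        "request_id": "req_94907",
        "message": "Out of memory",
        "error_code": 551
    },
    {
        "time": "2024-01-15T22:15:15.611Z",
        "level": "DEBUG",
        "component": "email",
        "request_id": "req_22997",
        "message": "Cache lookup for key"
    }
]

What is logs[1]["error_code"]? 404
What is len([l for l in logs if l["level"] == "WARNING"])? 3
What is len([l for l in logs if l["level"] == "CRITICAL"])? 2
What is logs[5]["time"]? "2024-01-15T22:15:15.611Z"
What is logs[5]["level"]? "DEBUG"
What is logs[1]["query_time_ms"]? 276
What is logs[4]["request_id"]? "req_94907"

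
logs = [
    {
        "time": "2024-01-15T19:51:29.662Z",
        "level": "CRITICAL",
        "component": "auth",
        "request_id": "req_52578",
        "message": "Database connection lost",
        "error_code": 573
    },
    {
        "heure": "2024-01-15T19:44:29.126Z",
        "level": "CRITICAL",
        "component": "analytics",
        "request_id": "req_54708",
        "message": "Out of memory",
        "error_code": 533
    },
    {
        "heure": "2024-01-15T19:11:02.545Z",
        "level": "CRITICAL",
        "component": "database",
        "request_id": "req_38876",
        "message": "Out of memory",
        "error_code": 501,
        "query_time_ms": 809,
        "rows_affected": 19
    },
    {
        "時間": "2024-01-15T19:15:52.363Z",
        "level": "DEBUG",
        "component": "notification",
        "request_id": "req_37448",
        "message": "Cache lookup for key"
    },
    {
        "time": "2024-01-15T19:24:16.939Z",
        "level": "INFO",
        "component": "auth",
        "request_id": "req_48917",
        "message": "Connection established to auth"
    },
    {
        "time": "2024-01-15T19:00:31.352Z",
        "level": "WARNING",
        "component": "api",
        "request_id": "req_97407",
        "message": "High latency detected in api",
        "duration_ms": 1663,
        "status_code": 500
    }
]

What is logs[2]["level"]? "CRITICAL"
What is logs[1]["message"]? "Out of memory"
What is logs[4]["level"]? "INFO"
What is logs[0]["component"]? "auth"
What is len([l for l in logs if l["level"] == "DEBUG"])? 1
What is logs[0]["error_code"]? 573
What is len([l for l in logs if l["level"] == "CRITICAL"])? 3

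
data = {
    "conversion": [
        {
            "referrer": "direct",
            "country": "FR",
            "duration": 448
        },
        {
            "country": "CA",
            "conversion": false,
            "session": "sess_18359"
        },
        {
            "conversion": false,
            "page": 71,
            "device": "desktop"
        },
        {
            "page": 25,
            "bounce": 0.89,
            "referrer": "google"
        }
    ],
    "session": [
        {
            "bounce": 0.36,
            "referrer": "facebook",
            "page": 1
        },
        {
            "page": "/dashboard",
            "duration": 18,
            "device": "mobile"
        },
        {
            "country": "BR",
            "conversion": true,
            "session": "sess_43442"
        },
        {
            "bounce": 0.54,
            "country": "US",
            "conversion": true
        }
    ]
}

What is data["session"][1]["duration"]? 18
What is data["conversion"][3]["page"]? 25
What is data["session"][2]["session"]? "sess_43442"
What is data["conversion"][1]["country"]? "CA"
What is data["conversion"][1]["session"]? "sess_18359"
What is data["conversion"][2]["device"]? "desktop"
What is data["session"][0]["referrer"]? "facebook"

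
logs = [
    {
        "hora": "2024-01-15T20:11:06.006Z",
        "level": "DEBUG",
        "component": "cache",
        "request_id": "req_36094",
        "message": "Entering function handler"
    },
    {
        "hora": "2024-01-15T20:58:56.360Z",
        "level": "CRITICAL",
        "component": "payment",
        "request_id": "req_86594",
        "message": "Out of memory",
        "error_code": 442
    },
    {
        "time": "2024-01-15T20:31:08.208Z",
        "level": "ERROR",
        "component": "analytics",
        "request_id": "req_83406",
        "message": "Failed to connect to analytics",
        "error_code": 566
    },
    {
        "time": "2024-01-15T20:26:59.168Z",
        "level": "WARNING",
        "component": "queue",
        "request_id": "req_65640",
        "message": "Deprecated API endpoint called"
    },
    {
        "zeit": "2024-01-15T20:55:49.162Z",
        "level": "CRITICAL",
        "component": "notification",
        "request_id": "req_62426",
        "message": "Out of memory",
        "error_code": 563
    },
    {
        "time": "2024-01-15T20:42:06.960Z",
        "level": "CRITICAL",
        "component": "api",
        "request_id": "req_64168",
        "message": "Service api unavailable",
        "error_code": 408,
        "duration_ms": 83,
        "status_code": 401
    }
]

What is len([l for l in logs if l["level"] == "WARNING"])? 1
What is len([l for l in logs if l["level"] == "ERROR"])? 1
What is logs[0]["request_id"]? "req_36094"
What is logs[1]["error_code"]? 442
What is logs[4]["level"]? "CRITICAL"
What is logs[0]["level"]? "DEBUG"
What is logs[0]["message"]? "Entering function handler"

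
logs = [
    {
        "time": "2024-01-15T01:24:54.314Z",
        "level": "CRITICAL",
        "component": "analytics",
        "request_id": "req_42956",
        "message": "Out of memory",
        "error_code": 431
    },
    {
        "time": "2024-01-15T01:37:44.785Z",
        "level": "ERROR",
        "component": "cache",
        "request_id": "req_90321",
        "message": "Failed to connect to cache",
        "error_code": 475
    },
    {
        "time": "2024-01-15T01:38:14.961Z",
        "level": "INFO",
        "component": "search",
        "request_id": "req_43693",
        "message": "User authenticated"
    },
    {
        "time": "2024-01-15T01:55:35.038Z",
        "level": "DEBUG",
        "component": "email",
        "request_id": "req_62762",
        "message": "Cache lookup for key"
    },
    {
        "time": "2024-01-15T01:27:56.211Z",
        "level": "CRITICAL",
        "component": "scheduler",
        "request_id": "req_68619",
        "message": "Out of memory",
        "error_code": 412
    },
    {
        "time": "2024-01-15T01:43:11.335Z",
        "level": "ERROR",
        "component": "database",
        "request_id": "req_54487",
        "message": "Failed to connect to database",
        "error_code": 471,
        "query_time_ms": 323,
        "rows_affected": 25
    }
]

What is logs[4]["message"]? "Out of memory"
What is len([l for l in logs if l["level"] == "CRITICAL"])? 2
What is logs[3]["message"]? "Cache lookup for key"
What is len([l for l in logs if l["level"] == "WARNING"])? 0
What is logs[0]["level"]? "CRITICAL"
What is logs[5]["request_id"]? "req_54487"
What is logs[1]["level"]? "ERROR"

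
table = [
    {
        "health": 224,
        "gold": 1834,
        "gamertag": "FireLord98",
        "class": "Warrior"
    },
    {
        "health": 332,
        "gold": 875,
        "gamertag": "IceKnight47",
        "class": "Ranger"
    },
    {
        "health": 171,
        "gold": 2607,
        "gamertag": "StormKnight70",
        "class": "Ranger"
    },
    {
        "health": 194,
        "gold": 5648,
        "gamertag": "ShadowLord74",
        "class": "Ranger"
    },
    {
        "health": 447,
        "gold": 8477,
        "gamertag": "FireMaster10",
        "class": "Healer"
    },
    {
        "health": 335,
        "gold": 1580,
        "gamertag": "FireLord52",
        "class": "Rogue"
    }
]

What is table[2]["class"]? "Ranger"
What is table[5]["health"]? 335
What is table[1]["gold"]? 875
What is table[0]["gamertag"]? "FireLord98"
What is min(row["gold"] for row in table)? 875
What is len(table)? 6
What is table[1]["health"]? 332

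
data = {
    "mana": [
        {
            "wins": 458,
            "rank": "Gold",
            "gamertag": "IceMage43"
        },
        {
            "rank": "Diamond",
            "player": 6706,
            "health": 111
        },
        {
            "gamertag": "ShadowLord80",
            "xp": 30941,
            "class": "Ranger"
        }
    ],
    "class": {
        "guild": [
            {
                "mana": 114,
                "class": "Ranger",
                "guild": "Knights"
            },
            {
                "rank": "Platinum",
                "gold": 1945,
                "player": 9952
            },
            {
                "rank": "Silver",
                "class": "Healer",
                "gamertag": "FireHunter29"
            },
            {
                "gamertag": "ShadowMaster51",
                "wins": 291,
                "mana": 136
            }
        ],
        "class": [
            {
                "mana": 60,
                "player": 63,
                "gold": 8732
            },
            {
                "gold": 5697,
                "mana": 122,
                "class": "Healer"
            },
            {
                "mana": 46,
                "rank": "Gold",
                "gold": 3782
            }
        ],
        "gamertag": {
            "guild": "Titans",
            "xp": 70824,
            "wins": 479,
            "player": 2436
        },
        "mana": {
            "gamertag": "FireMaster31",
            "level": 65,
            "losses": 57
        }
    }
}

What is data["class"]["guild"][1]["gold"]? 1945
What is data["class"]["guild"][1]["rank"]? "Platinum"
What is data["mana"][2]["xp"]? 30941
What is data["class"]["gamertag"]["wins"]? 479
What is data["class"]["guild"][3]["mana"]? 136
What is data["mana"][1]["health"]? 111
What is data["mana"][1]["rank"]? "Diamond"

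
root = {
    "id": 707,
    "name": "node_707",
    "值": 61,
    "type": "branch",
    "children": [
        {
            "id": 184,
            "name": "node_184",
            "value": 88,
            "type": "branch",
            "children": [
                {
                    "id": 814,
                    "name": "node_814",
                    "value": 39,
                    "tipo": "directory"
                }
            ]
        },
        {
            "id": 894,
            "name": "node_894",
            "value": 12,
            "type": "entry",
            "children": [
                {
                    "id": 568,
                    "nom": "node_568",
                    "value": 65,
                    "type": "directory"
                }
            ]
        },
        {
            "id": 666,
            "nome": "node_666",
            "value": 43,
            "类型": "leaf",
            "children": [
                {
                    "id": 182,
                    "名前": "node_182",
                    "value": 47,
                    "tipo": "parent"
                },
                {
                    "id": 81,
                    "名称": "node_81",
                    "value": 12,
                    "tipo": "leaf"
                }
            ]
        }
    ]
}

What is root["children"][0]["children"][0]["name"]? "node_814"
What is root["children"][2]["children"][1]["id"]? 81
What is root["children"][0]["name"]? "node_184"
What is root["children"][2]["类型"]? "leaf"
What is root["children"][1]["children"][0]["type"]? "directory"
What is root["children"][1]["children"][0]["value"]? 65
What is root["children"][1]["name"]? "node_894"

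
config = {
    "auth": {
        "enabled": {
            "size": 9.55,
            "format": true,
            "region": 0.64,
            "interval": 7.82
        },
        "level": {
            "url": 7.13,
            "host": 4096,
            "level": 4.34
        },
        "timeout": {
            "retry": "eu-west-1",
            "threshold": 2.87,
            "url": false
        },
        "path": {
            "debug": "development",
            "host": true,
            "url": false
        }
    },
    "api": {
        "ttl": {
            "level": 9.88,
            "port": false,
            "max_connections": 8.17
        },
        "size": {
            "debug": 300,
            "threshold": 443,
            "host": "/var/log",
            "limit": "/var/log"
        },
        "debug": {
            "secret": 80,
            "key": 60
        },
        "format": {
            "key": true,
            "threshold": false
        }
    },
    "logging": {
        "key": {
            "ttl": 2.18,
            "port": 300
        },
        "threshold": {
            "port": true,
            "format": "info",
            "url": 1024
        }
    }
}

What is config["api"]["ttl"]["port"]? False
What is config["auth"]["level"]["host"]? 4096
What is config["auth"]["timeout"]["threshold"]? 2.87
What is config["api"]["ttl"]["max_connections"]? 8.17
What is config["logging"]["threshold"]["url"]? 1024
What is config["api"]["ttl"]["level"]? 9.88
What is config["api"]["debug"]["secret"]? 80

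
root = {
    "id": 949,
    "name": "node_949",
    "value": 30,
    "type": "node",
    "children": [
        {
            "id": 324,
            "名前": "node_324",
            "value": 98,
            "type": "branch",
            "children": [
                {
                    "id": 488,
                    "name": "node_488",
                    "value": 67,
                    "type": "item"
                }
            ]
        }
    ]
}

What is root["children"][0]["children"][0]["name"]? "node_488"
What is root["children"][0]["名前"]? "node_324"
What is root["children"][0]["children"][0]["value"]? 67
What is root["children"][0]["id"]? 324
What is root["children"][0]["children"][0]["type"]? "item"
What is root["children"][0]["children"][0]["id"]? 488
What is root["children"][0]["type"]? "branch"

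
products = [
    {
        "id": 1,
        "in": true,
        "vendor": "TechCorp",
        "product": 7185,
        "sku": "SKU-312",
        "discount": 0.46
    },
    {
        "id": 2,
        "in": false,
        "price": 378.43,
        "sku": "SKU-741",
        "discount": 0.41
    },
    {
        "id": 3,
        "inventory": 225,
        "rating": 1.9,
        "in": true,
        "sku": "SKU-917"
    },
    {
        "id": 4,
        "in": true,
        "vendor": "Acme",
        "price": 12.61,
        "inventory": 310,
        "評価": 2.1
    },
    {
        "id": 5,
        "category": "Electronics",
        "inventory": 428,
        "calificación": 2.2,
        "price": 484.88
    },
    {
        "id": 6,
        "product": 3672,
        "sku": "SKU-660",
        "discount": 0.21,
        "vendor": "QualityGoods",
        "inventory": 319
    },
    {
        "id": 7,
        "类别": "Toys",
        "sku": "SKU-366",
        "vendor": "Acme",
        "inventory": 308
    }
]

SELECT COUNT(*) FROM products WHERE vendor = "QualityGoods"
1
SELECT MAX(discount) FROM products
0.46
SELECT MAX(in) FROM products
True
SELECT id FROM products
[1, 2, 3, 4, 5, 6, 7]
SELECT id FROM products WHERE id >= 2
[2, 3, 4, 5, 6, 7]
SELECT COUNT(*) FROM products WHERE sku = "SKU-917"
1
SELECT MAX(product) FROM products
7185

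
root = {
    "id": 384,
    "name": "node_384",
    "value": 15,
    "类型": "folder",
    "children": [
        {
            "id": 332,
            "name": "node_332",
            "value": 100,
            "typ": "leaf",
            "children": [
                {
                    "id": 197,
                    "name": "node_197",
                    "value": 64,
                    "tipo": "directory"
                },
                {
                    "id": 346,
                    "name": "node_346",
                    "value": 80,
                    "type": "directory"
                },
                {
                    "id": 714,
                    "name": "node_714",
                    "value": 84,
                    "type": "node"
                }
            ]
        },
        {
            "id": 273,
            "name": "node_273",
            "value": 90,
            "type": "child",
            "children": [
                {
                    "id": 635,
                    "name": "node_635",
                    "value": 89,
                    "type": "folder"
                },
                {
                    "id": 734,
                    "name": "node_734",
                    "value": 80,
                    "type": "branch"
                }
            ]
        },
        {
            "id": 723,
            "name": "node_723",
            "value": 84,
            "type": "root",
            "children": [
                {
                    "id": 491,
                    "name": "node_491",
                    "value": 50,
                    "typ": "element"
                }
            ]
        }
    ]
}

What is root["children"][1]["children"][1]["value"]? 80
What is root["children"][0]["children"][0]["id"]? 197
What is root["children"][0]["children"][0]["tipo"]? "directory"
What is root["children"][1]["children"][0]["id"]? 635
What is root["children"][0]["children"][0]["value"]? 64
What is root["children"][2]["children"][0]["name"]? "node_491"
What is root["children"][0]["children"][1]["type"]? "directory"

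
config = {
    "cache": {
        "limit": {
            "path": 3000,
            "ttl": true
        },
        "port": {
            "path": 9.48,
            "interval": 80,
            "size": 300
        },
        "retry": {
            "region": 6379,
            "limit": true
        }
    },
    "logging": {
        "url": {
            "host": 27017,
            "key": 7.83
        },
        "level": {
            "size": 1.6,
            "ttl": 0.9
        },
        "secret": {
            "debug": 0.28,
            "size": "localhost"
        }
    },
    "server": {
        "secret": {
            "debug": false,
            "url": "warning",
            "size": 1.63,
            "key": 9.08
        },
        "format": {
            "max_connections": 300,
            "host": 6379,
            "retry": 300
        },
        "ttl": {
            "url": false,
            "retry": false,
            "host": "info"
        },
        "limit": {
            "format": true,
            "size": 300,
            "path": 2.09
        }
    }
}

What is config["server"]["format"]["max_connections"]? 300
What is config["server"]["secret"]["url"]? "warning"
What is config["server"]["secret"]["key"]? 9.08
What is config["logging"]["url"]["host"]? 27017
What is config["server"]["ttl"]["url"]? False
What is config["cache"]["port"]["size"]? 300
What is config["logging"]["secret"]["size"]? "localhost"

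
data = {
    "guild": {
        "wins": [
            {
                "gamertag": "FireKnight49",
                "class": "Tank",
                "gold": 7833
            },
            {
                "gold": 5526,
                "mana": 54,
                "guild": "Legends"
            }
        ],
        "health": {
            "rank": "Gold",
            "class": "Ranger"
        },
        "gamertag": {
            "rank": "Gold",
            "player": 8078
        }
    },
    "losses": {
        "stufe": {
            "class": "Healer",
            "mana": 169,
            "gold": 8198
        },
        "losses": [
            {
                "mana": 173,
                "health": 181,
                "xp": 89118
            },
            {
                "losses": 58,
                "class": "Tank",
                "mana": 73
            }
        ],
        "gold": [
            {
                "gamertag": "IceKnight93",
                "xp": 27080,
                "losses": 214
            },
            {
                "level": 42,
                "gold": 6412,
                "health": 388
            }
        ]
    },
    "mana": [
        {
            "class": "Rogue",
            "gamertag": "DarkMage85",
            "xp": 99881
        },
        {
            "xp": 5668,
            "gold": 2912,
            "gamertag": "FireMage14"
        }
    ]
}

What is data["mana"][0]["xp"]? 99881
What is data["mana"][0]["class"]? "Rogue"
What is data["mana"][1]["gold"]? 2912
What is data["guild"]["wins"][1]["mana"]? 54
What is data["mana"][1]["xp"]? 5668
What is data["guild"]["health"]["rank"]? "Gold"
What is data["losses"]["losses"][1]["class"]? "Tank"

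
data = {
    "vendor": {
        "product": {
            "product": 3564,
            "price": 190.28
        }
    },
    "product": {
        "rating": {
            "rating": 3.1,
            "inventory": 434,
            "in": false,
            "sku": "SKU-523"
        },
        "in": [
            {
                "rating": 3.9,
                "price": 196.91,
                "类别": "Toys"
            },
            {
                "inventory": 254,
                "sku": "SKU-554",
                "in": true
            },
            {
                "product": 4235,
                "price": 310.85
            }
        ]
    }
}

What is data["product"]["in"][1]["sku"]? "SKU-554"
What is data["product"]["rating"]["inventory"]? 434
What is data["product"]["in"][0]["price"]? 196.91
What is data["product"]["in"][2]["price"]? 310.85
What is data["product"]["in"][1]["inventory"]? 254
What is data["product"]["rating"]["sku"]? "SKU-523"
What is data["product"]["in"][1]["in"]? True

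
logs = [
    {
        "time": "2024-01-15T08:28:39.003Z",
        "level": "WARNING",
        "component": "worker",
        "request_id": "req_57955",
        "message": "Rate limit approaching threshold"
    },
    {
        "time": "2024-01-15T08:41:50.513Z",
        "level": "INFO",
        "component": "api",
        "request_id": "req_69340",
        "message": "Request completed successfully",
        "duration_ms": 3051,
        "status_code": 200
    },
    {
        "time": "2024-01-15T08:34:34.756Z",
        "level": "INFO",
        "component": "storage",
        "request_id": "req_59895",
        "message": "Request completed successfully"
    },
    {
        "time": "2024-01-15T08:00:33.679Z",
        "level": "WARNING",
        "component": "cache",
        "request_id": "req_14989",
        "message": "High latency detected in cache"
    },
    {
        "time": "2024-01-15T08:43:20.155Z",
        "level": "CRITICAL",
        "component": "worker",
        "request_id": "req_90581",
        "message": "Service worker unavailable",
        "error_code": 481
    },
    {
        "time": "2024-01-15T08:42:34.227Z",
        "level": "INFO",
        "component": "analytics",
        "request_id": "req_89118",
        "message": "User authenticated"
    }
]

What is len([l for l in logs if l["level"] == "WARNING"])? 2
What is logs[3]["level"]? "WARNING"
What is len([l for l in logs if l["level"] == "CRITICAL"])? 1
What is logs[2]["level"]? "INFO"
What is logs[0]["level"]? "WARNING"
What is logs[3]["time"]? "2024-01-15T08:00:33.679Z"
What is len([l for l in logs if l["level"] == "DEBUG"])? 0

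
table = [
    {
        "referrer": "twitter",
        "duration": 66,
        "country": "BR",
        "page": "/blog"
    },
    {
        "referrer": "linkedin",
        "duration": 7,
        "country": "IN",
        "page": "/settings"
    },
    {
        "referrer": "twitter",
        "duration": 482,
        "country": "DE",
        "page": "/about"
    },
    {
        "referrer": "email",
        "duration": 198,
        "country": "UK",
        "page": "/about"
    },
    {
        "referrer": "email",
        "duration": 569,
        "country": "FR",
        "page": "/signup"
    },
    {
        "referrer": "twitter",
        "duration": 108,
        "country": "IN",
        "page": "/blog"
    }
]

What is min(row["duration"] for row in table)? 7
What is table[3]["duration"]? 198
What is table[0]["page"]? "/blog"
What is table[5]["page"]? "/blog"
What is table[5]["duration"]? 108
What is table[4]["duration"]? 569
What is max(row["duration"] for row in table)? 569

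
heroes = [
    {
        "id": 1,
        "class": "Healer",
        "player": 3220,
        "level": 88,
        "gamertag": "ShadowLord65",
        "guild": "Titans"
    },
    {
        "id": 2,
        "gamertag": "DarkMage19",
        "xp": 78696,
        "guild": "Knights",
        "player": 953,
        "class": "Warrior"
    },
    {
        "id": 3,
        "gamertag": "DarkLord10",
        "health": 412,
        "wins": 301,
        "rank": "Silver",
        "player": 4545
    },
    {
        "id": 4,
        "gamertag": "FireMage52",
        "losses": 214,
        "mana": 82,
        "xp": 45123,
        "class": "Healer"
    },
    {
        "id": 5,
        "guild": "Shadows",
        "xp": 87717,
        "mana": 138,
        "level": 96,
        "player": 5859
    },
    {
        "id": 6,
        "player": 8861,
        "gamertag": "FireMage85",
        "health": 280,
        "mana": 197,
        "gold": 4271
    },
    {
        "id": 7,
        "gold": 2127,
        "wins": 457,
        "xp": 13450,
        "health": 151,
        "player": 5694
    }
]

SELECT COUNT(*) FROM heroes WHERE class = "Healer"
2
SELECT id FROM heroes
[1, 2, 3, 4, 5, 6, 7]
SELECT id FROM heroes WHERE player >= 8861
[6]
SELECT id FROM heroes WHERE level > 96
[]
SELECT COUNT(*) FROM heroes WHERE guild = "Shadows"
1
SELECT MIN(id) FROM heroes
1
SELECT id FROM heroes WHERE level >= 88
[1, 5]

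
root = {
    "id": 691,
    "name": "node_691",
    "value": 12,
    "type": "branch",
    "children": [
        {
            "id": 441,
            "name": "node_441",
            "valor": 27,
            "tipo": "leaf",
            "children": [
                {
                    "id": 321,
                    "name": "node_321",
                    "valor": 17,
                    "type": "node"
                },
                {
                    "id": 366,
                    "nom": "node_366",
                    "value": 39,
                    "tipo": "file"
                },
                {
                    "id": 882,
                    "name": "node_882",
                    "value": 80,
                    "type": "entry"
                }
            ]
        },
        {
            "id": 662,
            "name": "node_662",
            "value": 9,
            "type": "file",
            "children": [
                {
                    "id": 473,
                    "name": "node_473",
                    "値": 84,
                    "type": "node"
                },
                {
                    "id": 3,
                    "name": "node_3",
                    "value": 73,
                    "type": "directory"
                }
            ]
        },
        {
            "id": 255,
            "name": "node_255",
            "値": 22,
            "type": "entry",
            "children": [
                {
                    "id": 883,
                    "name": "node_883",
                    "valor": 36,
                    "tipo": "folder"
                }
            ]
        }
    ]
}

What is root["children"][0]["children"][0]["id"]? 321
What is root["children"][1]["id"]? 662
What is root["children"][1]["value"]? 9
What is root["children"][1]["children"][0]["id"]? 473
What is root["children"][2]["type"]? "entry"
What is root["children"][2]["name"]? "node_255"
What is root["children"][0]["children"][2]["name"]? "node_882"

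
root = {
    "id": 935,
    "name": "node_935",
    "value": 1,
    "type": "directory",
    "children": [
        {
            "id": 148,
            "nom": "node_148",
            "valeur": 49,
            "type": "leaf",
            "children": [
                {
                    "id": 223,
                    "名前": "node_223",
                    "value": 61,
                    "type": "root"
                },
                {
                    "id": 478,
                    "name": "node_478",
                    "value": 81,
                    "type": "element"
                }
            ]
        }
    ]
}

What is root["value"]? 1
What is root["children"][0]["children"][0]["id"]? 223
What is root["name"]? "node_935"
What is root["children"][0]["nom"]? "node_148"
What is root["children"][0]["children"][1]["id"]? 478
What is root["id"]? 935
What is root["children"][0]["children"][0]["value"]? 61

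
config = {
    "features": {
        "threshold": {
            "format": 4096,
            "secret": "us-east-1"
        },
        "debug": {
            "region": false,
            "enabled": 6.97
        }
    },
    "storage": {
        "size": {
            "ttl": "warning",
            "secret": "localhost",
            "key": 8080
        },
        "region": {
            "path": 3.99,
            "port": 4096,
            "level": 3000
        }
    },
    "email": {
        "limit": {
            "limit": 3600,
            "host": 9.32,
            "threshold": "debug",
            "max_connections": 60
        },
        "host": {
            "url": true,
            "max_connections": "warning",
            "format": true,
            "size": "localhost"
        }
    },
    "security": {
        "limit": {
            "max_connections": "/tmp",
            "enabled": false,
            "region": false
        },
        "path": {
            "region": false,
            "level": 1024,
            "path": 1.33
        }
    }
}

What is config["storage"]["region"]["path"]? 3.99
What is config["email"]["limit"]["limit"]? 3600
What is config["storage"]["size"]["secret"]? "localhost"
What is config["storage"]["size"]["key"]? 8080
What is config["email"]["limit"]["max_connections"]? 60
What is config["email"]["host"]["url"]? True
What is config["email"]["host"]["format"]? True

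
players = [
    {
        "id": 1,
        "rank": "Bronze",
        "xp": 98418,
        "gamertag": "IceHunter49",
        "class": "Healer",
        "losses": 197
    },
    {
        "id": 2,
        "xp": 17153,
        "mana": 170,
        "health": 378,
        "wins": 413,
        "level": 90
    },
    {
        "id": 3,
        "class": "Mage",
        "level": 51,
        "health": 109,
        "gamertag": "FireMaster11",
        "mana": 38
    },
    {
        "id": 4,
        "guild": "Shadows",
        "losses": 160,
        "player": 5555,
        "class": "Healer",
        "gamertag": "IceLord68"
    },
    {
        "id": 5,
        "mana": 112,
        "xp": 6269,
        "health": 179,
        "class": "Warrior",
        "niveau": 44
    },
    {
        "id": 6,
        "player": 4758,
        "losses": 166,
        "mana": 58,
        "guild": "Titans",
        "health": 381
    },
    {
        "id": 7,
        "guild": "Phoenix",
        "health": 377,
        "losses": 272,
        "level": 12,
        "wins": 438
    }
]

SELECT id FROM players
[1, 2, 3, 4, 5, 6, 7]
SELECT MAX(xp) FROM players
98418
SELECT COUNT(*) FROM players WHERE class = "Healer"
2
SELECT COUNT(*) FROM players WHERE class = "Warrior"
1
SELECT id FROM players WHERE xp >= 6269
[1, 2, 5]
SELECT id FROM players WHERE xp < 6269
[]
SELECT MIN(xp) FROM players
6269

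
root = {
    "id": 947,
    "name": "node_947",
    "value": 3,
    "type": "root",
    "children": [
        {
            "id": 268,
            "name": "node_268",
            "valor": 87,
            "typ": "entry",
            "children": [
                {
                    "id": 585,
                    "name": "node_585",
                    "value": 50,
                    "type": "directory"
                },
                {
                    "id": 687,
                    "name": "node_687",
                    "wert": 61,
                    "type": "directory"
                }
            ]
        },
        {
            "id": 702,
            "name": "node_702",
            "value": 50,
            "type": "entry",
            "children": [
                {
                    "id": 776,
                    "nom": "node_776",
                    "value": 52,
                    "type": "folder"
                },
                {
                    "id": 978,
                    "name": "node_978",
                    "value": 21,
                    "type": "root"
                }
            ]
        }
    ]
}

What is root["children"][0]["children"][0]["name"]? "node_585"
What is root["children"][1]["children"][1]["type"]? "root"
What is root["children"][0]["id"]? 268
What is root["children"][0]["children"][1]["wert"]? 61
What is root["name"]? "node_947"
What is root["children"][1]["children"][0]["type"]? "folder"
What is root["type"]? "root"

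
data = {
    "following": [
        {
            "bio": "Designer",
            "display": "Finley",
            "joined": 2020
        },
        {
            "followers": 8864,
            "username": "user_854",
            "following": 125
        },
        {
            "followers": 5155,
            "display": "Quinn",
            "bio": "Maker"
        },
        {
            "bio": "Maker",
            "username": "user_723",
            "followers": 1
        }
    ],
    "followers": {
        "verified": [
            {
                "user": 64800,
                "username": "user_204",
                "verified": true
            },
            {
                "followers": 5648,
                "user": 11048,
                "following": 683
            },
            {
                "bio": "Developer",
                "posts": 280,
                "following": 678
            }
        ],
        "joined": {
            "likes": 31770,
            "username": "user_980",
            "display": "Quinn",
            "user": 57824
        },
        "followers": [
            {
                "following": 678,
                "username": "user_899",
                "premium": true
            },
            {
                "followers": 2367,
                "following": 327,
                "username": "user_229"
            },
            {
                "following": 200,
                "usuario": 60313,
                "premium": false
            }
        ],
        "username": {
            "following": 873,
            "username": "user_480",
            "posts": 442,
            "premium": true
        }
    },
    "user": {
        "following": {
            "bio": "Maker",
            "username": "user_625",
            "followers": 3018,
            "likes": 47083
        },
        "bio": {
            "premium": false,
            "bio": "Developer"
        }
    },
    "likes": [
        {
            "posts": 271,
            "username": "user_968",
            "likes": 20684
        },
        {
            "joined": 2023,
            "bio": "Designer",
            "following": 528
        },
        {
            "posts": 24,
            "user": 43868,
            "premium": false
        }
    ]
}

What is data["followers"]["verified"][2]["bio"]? "Developer"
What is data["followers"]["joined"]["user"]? 57824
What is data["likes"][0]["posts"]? 271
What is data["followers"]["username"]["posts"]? 442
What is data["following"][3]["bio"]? "Maker"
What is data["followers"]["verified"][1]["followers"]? 5648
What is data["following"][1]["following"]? 125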